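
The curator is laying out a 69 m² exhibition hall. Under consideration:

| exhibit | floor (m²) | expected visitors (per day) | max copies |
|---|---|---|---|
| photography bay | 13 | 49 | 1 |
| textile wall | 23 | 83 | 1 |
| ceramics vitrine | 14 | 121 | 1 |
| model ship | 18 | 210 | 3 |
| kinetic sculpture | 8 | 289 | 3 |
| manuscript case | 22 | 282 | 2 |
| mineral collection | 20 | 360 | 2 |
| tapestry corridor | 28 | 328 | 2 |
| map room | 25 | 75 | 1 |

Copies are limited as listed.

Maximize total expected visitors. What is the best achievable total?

Taking 3×kinetic sculpture + 2×mineral collection: 64 m² used, 1587 in expected visitors.
That's the maximum — no swap from here does better than 1587.

1587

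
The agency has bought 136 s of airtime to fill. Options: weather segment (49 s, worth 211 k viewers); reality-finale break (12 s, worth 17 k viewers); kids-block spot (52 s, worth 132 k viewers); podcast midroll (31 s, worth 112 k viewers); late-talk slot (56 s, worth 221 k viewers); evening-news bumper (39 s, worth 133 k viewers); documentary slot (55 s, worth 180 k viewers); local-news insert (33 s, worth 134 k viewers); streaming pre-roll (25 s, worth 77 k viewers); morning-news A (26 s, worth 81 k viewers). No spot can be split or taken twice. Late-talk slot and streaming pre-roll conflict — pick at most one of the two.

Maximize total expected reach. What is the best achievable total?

544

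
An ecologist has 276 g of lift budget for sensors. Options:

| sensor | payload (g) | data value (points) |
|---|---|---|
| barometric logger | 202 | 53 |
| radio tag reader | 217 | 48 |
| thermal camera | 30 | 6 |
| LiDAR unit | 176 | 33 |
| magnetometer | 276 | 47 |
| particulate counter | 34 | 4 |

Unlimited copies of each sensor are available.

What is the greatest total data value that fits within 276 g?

By data value per g: barometric logger 0.26, radio tag reader 0.22, thermal camera 0.20, LiDAR unit 0.19 lead.
Taking barometric logger + 2×thermal camera: 262 g used, 65 in data value.
That's the maximum — no swap from here does better than 65.

65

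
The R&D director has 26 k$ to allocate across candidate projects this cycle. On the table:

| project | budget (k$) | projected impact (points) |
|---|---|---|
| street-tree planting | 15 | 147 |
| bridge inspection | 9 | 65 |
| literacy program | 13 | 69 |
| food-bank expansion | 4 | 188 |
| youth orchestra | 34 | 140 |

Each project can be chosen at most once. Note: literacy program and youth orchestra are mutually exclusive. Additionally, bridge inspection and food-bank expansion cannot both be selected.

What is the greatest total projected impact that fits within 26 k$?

335

Taking street-tree planting + food-bank expansion: 19 k$ used, 335 in projected impact.
An exhaustive check of the 32 subsets confirms 335.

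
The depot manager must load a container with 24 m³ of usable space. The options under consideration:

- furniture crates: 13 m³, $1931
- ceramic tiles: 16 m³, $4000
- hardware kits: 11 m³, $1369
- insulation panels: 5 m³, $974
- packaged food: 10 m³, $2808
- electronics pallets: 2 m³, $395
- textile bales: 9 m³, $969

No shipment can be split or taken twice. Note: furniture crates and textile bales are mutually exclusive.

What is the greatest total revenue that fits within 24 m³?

5369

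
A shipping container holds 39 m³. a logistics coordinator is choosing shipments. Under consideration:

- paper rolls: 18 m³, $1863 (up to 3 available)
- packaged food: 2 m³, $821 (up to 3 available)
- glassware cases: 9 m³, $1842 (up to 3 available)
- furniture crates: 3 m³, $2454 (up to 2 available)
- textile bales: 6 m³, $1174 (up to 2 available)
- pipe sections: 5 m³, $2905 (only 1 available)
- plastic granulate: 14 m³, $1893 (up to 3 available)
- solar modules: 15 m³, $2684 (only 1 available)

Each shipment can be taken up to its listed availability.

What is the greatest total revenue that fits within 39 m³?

Filling by ratio: 3×packaged food + 2×glassware cases + 2×furniture crates + pipe sections for 13960, with 4 m³ left unused.
Replace glassware cases with 2×textile bales: the trade gains 506 net, giving 14466 at 38 m³.

14466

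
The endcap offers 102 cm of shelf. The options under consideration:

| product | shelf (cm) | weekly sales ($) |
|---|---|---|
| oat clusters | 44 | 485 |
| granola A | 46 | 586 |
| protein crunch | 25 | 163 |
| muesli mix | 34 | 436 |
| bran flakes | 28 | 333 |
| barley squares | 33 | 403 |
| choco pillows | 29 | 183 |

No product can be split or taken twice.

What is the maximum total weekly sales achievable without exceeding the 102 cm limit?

1172

By weekly sales per cm: muesli mix 12.82, granola A 12.74, barley squares 12.21, bran flakes 11.89 lead.
The ratio heuristic lands on granola A + muesli mix (1022) but leaves 22 cm idle.
Dropping granola A frees 46 cm; slotting in bran flakes + barley squares (61 cm) lifts the total to 1172 at 95 cm.
An exhaustive check of the 128 subsets confirms 1172.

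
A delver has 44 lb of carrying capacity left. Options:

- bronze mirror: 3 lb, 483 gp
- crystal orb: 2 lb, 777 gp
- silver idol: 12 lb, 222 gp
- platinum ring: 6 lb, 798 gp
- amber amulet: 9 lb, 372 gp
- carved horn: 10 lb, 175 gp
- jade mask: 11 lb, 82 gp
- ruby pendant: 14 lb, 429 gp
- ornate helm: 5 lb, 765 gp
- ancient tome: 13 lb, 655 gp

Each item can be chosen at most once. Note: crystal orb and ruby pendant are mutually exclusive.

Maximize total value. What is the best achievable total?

3850

Best packing: bronze mirror + crystal orb + platinum ring + amber amulet + ornate helm + ancient tome — 38 lb, 3850 total.
Runner-up bronze mirror + crystal orb + silver idol + platinum ring + ornate helm + ancient tome tops out at 3700.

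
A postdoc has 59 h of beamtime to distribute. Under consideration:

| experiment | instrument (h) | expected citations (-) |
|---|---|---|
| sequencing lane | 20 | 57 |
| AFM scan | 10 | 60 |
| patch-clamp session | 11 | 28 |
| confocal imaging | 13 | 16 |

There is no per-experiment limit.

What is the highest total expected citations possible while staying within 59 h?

Best packing: 5×AFM scan — 50 h, 300 total.
No other feasible combination exceeds 300.

300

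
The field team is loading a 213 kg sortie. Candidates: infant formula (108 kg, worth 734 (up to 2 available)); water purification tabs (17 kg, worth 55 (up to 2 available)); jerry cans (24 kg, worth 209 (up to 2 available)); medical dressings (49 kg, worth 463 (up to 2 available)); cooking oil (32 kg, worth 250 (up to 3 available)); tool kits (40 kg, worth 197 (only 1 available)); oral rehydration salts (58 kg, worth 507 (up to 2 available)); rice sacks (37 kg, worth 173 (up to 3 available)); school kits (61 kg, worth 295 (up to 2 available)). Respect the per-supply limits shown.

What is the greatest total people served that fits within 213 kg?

Greedy by ratio would take 2×jerry cans + 2×medical dressings + oral rehydration salts: 204 kg used, total 1851.
Dropping medical dressings frees 49 kg; slotting in oral rehydration salts (58 kg) lifts the total to 1895 at 213 kg.
Nothing else within 213 kg beats 1895.

1895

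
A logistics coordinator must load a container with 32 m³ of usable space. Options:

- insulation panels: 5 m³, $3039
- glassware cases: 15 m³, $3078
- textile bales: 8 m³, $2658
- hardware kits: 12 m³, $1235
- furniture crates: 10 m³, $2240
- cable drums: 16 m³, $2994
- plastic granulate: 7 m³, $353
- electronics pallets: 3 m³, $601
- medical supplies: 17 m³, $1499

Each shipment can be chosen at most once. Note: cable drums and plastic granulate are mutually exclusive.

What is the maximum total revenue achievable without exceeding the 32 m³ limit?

9376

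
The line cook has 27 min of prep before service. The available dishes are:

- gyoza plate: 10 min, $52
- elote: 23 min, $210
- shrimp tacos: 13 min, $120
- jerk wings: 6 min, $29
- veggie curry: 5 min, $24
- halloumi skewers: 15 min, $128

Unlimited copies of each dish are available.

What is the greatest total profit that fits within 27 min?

By profit per min: shrimp tacos 9.23, elote 9.13, halloumi skewers 8.53 lead.
2×shrimp tacos uses 26 of the 27 min and totals 240.
No other feasible combination exceeds 240.

240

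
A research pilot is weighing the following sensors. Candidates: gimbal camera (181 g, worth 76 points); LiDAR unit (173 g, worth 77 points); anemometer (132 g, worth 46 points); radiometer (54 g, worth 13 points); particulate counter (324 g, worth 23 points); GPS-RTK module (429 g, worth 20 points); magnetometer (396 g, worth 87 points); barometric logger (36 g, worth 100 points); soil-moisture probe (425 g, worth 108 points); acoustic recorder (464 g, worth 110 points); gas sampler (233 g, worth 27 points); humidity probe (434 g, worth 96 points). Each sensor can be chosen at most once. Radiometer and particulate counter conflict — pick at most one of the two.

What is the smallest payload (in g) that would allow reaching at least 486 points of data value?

Need the lightest bundle worth ≥ 486.
gimbal camera + LiDAR unit + anemometer + magnetometer + barometric logger + soil-moisture probe: 494 data value at 1343 g.
No combination under 1343 g hits 486.

1343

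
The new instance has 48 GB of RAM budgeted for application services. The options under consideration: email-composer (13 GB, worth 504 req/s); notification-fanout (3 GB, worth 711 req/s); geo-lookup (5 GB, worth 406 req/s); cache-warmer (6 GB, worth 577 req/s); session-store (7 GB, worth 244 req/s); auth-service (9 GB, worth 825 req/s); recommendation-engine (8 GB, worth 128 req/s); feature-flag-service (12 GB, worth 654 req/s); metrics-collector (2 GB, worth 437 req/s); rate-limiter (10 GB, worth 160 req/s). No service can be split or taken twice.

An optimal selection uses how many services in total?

7

The maximum throughput within 48 GB is 3854.
For example notification-fanout + geo-lookup + cache-warmer + session-store + auth-service + feature-flag-service + metrics-collector achieves it, using 44 GB.
Any selection reaching 3854 contains exactly 7 services.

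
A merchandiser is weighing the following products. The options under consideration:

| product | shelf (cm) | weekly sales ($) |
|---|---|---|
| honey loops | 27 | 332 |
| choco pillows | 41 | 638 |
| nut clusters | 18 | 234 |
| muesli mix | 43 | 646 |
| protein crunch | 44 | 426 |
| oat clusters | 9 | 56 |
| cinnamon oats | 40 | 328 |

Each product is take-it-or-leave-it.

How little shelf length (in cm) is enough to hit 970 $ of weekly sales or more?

Need the lightest bundle worth ≥ 970.
honey loops + choco pillows: 970 weekly sales at 68 cm.
Any bundle with less than 68 cm falls short of 970.

68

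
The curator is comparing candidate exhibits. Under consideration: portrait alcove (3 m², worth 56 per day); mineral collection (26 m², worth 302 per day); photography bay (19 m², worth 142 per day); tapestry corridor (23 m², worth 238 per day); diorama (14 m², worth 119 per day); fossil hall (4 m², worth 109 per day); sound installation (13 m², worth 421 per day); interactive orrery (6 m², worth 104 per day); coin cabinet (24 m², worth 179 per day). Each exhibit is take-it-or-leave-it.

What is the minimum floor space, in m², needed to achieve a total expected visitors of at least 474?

Look for the lowest-floor combination reaching 474.
Taking portrait alcove + sound installation gives 477 (≥ 474) for 16 m².
Any bundle with less than 16 m² falls short of 474.

16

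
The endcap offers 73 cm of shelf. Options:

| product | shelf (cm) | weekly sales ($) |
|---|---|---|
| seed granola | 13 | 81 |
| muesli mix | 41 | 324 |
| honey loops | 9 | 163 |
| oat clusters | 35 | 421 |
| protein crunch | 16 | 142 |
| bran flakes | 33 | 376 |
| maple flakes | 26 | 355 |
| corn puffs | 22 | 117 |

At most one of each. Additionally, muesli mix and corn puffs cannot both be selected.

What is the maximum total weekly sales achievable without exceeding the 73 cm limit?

939

By weekly sales per cm: honey loops 18.11, maple flakes 13.65, oat clusters 12.03 lead.
The ratio ordering already packs tightly: honey loops + oat clusters + maple flakes, 70 cm, 939.
The closest alternative, honey loops + bran flakes + maple flakes, reaches only 894.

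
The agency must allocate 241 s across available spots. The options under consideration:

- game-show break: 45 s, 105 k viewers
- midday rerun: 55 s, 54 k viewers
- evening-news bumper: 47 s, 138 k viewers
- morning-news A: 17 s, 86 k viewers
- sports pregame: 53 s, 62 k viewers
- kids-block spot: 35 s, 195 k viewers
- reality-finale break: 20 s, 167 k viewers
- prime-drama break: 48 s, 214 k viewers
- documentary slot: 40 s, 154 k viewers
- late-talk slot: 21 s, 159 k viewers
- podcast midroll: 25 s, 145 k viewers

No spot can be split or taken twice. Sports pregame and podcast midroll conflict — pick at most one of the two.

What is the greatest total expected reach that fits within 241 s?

1172

By expected reach per s: reality-finale break 8.35, late-talk slot 7.57, podcast midroll 5.80 lead.
A density-first pass picks morning-news A + kids-block spot + reality-finale break + prime-drama break + documentary slot + late-talk slot + podcast midroll — 1120 at 206 s.
The 17 s tied up in morning-news A is better spent on evening-news bumper — total rises to 1172 (236 s).
Next best is game-show break + kids-block spot + reality-finale break + prime-drama break + documentary slot + late-talk slot + podcast midroll at 1139 (234 s) — short by 33.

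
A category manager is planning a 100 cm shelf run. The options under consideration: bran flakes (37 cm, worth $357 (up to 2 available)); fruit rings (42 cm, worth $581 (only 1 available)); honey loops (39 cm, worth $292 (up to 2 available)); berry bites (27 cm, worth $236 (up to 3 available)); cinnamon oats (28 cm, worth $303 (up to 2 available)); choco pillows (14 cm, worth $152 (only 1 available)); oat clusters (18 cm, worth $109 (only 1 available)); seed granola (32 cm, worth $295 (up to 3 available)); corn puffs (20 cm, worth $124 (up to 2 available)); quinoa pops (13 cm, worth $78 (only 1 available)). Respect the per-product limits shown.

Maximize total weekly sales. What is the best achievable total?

1187

Ranking by ratio (weekly sales/cm): fruit rings 13.83, choco pillows 10.86, cinnamon oats 10.82.
The ratio heuristic lands on fruit rings + cinnamon oats + choco pillows + quinoa pops (1114) but leaves 3 cm idle.
Dropping choco pillows and quinoa pops frees 27 cm; slotting in cinnamon oats (28 cm) lifts the total to 1187 at 98 cm.
The spare 2 cm is too small for any remaining product, and no exchange beats 1187.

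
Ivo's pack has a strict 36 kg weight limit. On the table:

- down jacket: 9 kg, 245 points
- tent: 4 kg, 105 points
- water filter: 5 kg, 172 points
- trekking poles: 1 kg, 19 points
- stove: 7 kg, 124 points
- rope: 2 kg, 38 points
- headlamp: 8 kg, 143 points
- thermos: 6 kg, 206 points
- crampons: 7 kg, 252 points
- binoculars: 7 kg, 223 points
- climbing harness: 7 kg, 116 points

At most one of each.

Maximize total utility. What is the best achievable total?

The ratio heuristic lands on down jacket + water filter + trekking poles + thermos + crampons + binoculars (1117) but leaves 1 kg idle.
Replace trekking poles with rope: the trade gains 19 net, giving 1136 at 36 kg.
No other feasible combination exceeds 1136.

1136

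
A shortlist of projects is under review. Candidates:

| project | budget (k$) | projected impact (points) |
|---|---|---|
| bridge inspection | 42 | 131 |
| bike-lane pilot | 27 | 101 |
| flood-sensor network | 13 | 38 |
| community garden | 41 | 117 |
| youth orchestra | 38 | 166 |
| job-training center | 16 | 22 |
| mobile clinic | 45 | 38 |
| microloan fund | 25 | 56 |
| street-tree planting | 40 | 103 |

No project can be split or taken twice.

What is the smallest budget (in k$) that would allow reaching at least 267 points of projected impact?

Minimise k$ subject to total projected impact ≥ 267.
Taking bike-lane pilot + youth orchestra gives 267 (≥ 267) for 65 k$.
Any bundle with less than 65 k$ falls short of 267.

65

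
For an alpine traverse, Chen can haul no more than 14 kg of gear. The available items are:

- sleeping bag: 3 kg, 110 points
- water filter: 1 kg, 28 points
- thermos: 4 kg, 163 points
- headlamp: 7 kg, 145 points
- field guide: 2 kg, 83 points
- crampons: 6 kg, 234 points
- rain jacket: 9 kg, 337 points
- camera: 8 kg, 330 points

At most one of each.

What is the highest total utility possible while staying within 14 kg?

576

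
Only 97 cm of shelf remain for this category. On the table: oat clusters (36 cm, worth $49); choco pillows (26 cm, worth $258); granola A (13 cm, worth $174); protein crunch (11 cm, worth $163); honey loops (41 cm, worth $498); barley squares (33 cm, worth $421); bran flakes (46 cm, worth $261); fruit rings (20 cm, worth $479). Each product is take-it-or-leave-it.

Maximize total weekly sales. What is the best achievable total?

1398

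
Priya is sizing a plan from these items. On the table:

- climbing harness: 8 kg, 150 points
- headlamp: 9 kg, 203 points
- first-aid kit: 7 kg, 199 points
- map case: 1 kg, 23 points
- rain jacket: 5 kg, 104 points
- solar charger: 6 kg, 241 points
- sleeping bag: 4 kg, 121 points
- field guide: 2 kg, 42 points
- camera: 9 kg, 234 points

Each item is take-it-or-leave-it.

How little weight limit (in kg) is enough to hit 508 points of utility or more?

17

Look for the lowest-weight combination reaching 508.
first-aid kit + solar charger + sleeping bag: 561 utility at 17 kg.
Any bundle with less than 17 kg falls short of 508.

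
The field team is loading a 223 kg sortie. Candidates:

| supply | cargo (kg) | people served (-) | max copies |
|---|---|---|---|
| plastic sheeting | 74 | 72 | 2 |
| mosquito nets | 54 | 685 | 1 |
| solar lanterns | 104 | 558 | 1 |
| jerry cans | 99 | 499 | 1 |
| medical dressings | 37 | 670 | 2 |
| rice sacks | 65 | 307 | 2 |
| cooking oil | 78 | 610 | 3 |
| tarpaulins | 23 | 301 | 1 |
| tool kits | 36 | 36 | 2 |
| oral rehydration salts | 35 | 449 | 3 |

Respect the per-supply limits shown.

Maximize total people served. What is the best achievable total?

3224

Filling by ratio: 2×medical dressings + tarpaulins + 3×oral rehydration salts for 2988, with 21 kg left unused.
Replace oral rehydration salts with mosquito nets: the trade gains 236 net, giving 3224 at 221 kg.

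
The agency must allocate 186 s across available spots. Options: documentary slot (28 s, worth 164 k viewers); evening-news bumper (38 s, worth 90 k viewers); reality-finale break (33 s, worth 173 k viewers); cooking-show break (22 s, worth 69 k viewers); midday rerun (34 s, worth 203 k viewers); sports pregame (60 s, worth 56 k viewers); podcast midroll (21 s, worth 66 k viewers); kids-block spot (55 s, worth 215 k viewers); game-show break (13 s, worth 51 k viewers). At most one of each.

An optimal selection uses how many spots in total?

Optimal total is 875.
For example documentary slot + reality-finale break + cooking-show break + midday rerun + kids-block spot + game-show break achieves it, using 185 s.
All optima have 6 spots.

6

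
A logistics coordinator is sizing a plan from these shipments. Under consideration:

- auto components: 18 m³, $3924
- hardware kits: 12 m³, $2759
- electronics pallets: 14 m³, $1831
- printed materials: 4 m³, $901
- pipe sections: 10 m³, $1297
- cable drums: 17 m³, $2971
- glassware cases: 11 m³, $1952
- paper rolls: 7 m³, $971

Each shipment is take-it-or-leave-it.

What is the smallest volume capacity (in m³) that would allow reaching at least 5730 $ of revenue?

29

Minimise m³ subject to total revenue ≥ 5730.
hardware kits + cable drums reaches 5730 using 29 m³.
Any bundle with less than 29 m³ falls short of 5730.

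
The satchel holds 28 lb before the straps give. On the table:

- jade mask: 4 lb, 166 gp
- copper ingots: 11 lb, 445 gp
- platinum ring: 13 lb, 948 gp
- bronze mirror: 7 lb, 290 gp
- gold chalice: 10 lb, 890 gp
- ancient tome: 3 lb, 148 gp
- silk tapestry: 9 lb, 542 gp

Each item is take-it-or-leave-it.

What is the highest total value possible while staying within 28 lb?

2004

The ratio heuristic lands on platinum ring + gold chalice + ancient tome (1986) but leaves 2 lb idle.
Replace ancient tome with jade mask: the trade gains 18 net, giving 2004 at 27 lb.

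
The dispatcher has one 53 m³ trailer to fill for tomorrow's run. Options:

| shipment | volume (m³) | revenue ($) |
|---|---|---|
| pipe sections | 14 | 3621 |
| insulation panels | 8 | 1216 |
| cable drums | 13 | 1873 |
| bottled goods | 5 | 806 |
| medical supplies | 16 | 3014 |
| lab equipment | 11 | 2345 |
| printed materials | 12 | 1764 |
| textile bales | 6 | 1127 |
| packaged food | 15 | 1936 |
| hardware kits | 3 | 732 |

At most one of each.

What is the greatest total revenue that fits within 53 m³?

10928

Filling by ratio: pipe sections + medical supplies + lab equipment + textile bales + hardware kits for 10839, with 3 m³ left unused.
The 6 m³ tied up in textile bales is better spent on insulation panels — total rises to 10928 (52 m³).
No other feasible combination exceeds 10928.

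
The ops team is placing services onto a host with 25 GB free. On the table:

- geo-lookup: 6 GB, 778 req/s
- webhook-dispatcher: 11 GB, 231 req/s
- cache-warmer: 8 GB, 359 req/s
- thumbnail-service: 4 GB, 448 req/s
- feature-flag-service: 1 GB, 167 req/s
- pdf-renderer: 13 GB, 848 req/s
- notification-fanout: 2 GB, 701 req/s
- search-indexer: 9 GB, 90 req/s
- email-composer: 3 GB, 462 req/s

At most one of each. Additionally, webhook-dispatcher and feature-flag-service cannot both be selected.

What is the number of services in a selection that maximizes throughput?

5

Optimal total is 2956.
One optimal bundle: geo-lookup + feature-flag-service + pdf-renderer + notification-fanout + email-composer (25 GB).
Every optimal selection uses 5 services.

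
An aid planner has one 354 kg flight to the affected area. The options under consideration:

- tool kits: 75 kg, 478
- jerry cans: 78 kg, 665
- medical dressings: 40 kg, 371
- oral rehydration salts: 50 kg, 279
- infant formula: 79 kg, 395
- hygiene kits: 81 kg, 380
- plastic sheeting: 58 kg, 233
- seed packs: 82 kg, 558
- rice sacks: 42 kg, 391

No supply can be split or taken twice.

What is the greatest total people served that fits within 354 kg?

2497

Filling by ratio: tool kits + jerry cans + medical dressings + seed packs + rice sacks for 2463, with 37 kg left unused.
Replace tool kits with oral rehydration salts + plastic sheeting: the trade gains 34 net, giving 2497 at 350 kg.
Next best is tool kits + jerry cans + medical dressings + infant formula + seed packs at 2467 (354 kg) — short by 30.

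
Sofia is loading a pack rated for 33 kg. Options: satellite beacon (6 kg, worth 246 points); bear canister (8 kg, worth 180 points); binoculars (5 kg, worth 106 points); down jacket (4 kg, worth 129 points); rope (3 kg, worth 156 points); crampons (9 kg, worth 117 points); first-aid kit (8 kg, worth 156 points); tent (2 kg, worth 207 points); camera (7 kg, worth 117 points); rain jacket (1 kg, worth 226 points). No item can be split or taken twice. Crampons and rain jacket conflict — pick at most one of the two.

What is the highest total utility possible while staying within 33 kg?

1300

Density check — rain jacket 226.00, tent 103.50, rope 52.00, satellite beacon 41.00 are the best per kg.
Greedy by ratio would take satellite beacon + bear canister + binoculars + down jacket + rope + tent + rain jacket: 29 kg used, total 1250.
The 5 kg tied up in binoculars is better spent on first-aid kit — total rises to 1300 (32 kg).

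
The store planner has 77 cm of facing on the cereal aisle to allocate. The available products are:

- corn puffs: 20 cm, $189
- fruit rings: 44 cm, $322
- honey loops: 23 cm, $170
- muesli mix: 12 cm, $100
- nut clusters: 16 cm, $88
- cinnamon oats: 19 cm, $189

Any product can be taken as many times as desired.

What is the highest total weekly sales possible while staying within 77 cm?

756

Density check — cinnamon oats 9.95, corn puffs 9.45, muesli mix 8.33 are the best per cm.
Corn puffs + 3×cinnamon oats uses 77 of the 77 cm and totals 756.
Every other selection either busts 77 cm or fails to beat 756.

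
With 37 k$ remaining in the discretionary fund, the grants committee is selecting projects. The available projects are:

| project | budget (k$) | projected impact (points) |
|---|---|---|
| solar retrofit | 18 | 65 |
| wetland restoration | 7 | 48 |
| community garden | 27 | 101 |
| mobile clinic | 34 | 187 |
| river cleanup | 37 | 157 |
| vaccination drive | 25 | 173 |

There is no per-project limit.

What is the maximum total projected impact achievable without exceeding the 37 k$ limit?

The ratio heuristic lands on wetland restoration + vaccination drive (221) but leaves 5 k$ idle.
The 25 k$ tied up in vaccination drive is better spent on 4×wetland restoration — total rises to 240 (35 k$).
The spare 2 k$ is too small for any remaining project, and no exchange beats 240.

240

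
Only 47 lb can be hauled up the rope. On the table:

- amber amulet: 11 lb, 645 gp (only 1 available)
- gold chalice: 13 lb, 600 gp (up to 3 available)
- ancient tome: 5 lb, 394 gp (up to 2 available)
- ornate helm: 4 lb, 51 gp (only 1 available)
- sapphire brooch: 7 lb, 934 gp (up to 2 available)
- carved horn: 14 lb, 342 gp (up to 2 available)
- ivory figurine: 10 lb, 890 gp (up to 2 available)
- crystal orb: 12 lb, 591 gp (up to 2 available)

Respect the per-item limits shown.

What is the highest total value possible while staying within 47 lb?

4436

2×ancient tome + 2×sapphire brooch + 2×ivory figurine uses 44 of the 47 lb and totals 4436.
No other feasible combination exceeds 4436.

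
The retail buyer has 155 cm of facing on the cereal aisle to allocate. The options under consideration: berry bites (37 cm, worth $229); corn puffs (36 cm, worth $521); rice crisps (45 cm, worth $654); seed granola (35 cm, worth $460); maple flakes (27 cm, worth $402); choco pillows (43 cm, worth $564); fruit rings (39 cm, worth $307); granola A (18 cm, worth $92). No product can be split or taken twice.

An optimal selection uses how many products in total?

Optimal total is 2141.
corn puffs + rice crisps + maple flakes + choco pillows hits 2141 at 151 cm.
Any selection reaching 2141 contains exactly 4 products.

4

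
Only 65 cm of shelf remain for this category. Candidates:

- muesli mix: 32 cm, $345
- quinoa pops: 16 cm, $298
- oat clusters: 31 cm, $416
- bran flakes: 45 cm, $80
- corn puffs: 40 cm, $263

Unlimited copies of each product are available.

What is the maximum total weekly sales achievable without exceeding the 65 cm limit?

1192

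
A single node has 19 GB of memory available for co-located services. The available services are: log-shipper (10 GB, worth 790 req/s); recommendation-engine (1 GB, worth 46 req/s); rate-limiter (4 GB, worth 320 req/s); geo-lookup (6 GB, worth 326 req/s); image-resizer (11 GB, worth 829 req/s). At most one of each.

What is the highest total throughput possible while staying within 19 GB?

Density check — rate-limiter 80.00, log-shipper 79.00, image-resizer 75.36, geo-lookup 54.33 are the best per GB.
Filling by ratio: log-shipper + recommendation-engine + rate-limiter for 1156, with 4 GB left unused.
Replace log-shipper and rate-limiter with geo-lookup + image-resizer: the trade gains 45 net, giving 1201 at 18 GB.

1201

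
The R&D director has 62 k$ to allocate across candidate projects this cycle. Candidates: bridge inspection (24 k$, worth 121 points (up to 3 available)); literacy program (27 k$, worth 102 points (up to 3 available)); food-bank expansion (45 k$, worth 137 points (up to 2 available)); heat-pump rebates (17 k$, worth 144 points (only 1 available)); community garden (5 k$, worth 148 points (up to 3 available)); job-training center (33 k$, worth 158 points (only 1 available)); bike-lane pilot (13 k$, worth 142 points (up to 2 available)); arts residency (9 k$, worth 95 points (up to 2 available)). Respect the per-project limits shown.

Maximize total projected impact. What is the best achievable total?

By projected impact per k$: community garden 29.60, bike-lane pilot 10.92, arts residency 10.56, heat-pump rebates 8.47 lead.
Best packing: 3×community garden + 2×bike-lane pilot + 2×arts residency — 59 k$, 918 total.
Nothing else within 62 k$ beats 918.

918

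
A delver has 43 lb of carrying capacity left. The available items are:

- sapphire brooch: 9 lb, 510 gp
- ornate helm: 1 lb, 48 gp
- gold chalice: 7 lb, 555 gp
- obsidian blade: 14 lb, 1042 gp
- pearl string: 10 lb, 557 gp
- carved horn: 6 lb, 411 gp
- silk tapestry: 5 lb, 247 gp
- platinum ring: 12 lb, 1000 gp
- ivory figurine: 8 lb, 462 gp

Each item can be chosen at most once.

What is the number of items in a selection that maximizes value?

5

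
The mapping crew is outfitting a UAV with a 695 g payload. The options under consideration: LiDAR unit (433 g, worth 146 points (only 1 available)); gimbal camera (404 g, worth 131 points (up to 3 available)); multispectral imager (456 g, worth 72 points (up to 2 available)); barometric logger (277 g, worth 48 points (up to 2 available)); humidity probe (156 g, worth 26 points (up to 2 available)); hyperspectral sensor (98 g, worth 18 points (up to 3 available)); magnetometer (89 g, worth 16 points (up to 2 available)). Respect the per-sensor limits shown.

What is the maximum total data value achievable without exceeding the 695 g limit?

190

Greedy by ratio would take LiDAR unit + 2×hyperspectral sensor: 629 g used, total 182.
Replace hyperspectral sensor with humidity probe: the trade gains 8 net, giving 190 at 687 g.
The spare 8 g is too small for any remaining sensor, and no exchange beats 190.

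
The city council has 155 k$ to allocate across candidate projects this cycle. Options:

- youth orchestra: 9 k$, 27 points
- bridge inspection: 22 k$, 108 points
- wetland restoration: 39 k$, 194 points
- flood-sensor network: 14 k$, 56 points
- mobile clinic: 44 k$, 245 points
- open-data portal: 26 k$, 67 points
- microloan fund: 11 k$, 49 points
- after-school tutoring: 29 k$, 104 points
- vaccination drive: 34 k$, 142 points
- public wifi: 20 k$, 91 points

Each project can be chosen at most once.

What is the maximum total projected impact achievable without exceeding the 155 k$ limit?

745

Greedy by ratio would take bridge inspection + wetland restoration + flood-sensor network + mobile clinic + microloan fund + public wifi: 150 k$ used, total 743.
Replace microloan fund and public wifi with vaccination drive: the trade gains 2 net, giving 745 at 153 k$.
The closest alternative, bridge inspection + wetland restoration + flood-sensor network + mobile clinic + microloan fund + public wifi, reaches only 743.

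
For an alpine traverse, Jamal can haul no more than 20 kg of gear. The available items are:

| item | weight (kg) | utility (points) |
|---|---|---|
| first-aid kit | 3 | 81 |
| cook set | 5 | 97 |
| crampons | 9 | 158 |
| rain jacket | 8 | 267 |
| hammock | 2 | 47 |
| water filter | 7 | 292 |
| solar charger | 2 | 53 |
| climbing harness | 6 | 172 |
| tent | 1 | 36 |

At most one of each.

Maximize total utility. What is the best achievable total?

695

By utility per kg: water filter 41.71, tent 36.00, rain jacket 33.38, climbing harness 28.67 lead.
Greedy by ratio would take first-aid kit + rain jacket + water filter + tent: 19 kg used, total 676.
Dropping first-aid kit frees 3 kg; slotting in hammock + solar charger (4 kg) lifts the total to 695 at 20 kg.
An exhaustive check of the 512 subsets confirms 695.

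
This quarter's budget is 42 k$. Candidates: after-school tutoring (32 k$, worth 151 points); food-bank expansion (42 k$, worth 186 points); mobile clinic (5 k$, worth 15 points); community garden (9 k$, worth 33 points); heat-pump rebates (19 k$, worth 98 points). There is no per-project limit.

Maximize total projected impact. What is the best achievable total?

196

The ratio ordering already packs tightly: 2×heat-pump rebates, 38 k$, 196.
Every other selection either busts 42 k$ or fails to beat 196.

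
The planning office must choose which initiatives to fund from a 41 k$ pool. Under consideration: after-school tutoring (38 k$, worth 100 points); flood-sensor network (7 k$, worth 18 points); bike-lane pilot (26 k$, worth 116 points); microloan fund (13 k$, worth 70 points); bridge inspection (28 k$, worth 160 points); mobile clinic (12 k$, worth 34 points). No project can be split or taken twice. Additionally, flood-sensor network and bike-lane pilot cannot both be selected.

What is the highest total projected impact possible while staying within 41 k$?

230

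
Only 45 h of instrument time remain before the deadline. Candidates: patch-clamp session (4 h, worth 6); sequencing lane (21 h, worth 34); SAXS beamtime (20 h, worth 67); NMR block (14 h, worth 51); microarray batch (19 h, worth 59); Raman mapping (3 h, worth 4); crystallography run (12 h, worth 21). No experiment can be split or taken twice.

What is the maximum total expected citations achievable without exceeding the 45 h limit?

A density-first pass picks patch-clamp session + SAXS beamtime + NMR block + Raman mapping — 128 at 41 h.
Replace NMR block and Raman mapping with microarray batch: the trade gains 4 net, giving 132 at 43 h.
Next best is NMR block + microarray batch + crystallography run at 131 (45 h) — short by 1.

132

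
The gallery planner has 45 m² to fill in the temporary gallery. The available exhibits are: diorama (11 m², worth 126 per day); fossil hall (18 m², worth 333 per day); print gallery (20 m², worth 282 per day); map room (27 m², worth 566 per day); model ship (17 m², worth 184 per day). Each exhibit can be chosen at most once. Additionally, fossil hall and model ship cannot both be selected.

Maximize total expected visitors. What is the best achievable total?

899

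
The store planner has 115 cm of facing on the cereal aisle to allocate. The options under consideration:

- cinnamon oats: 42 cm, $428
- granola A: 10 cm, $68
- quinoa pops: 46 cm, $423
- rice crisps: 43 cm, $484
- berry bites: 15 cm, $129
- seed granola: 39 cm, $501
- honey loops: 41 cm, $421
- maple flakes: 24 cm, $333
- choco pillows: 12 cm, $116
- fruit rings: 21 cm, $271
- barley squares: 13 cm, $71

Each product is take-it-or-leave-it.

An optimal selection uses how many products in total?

Optimal total is 1372.
rice crisps + seed granola + choco pillows + fruit rings hits 1372 at 115 cm.
All optima have 4 products.

4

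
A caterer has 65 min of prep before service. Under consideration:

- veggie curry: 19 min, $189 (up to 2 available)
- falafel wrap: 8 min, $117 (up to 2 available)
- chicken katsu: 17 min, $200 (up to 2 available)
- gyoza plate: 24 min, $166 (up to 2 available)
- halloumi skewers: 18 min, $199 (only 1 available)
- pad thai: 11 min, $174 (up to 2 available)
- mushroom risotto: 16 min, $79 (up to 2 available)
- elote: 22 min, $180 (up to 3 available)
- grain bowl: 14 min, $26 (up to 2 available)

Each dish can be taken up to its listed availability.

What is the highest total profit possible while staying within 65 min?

865

The ratio heuristic lands on 2×falafel wrap + chicken katsu + 2×pad thai (782) but leaves 10 min idle.
The 8 min tied up in falafel wrap is better spent on chicken katsu — total rises to 865 (64 min).
No other feasible combination exceeds 865.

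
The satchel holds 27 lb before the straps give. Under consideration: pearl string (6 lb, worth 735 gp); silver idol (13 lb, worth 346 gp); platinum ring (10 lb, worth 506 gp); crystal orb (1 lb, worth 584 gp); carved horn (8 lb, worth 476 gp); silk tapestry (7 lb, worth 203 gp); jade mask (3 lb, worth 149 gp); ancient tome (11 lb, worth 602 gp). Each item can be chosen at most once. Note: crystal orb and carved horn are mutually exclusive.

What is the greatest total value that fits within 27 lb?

2177

By value per lb: crystal orb 584.00, pearl string 122.50, carved horn 59.50 lead.
Best packing: pearl string + platinum ring + crystal orb + silk tapestry + jade mask — 27 lb, 2177 total.
Next best is pearl string + crystal orb + silk tapestry + ancient tome at 2124 (25 lb) — short by 53.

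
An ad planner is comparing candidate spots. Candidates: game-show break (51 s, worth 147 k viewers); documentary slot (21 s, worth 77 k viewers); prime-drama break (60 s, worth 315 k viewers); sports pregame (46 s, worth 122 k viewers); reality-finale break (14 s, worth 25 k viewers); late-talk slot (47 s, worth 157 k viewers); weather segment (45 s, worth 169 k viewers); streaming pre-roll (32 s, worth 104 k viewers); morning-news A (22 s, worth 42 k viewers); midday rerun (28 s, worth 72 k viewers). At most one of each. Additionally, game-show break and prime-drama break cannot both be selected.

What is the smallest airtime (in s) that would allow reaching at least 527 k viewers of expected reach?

Need the lightest bundle worth ≥ 527.
documentary slot + prime-drama break + weather segment: 561 expected reach at 126 s.
No combination under 126 s hits 527.

126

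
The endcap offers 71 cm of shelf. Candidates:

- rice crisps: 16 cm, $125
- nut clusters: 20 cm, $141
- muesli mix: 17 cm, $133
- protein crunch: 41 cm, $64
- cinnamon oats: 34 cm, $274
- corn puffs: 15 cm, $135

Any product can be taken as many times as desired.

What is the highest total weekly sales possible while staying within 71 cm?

552

Ranking by ratio (weekly sales/cm): corn puffs 9.00, cinnamon oats 8.06, muesli mix 7.82.
Taking the top-ratio products first gives 4×corn puffs for 540 (60 cm).
Replace 2×corn puffs with 2×nut clusters: the trade gains 12 net, giving 552 at 70 cm.
Every other selection either busts 71 cm or fails to beat 552.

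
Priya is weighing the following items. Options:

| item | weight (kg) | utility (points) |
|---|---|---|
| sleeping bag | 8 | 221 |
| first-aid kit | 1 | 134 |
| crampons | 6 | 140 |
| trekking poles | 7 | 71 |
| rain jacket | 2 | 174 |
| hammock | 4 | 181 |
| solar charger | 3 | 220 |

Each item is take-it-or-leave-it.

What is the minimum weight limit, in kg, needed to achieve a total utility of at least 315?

4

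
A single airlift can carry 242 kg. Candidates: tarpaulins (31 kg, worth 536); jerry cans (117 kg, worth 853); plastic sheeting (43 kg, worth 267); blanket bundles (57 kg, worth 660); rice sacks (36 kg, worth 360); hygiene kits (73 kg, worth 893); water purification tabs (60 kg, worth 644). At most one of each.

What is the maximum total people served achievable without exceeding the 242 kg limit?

By people served per kg: tarpaulins 17.29, hygiene kits 12.23, blanket bundles 11.58, water purification tabs 10.73 lead.
The ratio ordering already packs tightly: tarpaulins + blanket bundles + hygiene kits + water purification tabs, 221 kg, 2733.
The closest alternative, tarpaulins + plastic sheeting + blanket bundles + rice sacks + hygiene kits, reaches only 2716.

2733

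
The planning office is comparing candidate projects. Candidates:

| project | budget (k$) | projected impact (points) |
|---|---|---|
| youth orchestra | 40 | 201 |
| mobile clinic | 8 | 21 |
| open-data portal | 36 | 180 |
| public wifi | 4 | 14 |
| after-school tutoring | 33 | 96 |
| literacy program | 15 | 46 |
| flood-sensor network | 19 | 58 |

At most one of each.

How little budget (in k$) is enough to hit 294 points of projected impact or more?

71

Look for the lowest-budget combination reaching 294.
Taking youth orchestra + mobile clinic + public wifi + flood-sensor network gives 294 (≥ 294) for 71 k$.
No combination under 71 k$ hits 294.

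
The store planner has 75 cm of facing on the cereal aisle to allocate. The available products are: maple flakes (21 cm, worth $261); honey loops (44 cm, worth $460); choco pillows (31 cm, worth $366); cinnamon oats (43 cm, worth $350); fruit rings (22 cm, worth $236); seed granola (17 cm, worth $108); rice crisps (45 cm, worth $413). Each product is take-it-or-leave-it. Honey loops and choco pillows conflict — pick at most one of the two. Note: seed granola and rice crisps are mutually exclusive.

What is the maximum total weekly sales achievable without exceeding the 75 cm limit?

863

Ranking by ratio (weekly sales/cm): maple flakes 12.43, choco pillows 11.81, fruit rings 10.73, honey loops 10.45.
Maple flakes + choco pillows + fruit rings uses 74 of the 75 cm and totals 863.
An exhaustive check of the 128 subsets confirms 863.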